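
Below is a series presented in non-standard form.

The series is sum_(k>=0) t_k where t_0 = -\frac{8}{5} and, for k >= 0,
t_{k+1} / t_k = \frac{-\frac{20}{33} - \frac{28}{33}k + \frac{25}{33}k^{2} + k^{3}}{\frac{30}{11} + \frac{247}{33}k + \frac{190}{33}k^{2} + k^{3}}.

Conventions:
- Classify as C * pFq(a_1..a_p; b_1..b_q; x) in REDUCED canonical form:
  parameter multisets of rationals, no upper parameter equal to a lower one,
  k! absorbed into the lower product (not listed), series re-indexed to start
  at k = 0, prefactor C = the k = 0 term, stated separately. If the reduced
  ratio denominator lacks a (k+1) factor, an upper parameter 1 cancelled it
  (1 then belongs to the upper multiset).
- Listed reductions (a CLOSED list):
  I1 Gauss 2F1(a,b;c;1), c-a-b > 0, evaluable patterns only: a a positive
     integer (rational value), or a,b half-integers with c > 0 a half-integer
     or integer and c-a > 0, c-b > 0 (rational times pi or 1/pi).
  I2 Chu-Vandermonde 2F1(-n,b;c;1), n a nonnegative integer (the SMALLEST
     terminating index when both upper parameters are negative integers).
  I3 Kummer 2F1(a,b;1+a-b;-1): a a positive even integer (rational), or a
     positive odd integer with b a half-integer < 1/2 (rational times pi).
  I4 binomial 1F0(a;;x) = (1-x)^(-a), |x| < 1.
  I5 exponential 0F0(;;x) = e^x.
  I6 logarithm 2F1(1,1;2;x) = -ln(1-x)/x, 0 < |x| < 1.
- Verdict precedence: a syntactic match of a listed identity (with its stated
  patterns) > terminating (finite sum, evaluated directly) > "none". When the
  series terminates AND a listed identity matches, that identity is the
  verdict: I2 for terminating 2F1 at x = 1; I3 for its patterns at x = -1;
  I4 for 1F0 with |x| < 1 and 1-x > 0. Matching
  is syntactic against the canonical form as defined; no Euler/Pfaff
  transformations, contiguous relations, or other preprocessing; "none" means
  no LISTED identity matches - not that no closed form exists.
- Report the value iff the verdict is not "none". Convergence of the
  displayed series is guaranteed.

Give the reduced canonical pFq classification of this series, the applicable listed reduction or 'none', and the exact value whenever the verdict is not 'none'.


x = 1 here; the reduced form reads 2F1, upper {-\frac{10}{11}, 1}, lower {\frac{45}{11}}, C = -\frac{8}{5}. Verdict: Gauss's theorem (I1) fires (x = 1: the Gamma ratio telescopes since c-a-b = 4 > 0 and a = 1 in Z>0). Hence: -\frac{68}{55}.

Key step: from the first term -\frac{8}{5}: roots of the ratio polynomials (C = -8/5) are the negated parameters.
Ratio: r(k) = 1 * (k-\frac{10}{11}) (k+1) / [(k+\frac{45}{11}) (k+1)] - poly over poly, x = 1 from leading terms; C = -\frac{8}{5} at k = 0.


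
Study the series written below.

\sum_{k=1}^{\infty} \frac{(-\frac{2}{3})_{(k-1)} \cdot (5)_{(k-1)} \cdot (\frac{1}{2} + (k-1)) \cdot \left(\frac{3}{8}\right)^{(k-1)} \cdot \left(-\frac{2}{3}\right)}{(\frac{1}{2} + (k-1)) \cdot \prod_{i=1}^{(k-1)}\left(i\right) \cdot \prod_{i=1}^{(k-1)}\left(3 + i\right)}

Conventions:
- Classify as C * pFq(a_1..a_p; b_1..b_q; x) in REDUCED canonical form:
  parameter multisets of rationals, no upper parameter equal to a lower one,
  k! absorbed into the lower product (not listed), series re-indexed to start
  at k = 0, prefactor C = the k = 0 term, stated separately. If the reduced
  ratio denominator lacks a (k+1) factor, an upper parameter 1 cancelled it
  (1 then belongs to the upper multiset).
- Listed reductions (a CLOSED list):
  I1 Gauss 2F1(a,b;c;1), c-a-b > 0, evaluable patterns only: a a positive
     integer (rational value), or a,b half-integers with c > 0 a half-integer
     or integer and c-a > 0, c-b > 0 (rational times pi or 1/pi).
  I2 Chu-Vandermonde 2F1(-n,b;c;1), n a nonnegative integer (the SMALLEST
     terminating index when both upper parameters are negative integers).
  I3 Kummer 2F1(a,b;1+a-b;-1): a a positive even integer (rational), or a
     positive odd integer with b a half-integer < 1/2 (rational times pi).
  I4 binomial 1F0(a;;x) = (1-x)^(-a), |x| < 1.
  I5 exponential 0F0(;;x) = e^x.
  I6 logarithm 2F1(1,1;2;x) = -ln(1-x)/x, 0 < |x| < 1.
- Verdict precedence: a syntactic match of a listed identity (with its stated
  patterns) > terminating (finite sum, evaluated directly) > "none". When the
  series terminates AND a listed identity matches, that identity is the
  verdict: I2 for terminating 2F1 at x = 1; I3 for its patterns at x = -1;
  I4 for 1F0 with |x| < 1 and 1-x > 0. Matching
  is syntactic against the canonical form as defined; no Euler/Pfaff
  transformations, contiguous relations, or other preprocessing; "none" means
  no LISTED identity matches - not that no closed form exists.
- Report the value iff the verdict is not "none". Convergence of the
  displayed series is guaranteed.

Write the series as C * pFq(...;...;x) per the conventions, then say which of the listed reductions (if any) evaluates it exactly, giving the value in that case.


With C = -\frac{2}{3}: the canonical form is 2F1(-\frac{2}{3}, 5; 4; \frac{3}{8}). Verdict: none - this 2F1 at x = \frac{3}{8} matches no listed pattern, and upper {-\frac{2}{3}, 5} holds no stopper.

The tell: with t_0 = -\frac{2}{3}, the product of the first k integers (prefactor -2/3) is k!.
Adjacent-term ratio: r(k) = \frac{3}{8} * (k-\frac{2}{3}) (k+5) / [(k+4) (k+1)] - rational in k, leading ratio \frac{3}{8}; with t_0 = -\frac{2}{3}, classification follows.


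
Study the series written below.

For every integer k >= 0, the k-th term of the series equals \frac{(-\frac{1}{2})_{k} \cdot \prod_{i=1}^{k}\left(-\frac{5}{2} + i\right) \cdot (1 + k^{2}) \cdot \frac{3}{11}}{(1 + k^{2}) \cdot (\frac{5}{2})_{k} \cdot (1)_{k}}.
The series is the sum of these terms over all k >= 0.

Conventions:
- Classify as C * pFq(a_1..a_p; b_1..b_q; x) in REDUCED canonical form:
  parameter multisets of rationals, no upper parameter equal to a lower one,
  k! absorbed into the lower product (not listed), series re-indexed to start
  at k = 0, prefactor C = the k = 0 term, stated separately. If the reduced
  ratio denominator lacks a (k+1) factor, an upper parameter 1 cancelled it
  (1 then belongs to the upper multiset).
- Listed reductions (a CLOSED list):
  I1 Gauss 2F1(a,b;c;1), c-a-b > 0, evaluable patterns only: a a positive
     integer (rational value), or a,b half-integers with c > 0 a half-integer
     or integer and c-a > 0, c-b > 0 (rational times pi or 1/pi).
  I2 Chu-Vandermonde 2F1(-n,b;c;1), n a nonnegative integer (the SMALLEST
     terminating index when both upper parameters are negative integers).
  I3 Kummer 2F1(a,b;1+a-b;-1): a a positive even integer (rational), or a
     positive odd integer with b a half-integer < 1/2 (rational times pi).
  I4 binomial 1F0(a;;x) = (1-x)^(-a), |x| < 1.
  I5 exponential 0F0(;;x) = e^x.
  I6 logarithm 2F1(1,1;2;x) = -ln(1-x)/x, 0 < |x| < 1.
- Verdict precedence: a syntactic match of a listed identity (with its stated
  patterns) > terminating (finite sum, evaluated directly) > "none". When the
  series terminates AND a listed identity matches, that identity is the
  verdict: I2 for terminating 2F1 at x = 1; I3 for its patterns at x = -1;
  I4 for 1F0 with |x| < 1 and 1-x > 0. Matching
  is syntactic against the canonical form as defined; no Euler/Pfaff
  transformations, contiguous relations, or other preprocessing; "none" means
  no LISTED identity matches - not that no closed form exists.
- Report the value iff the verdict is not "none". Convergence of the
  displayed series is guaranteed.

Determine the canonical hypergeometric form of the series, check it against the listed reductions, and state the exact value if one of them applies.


Prefactor \frac{3}{11}, argument 1: 2F1 with upper {-\frac{3}{2}, -\frac{1}{2}} over lower {\frac{5}{2}}. Verdict at x = 1: the half-integer Gauss pattern (I1) matches (x = 1; upper {-\frac{3}{2}, -\frac{1}{2}} half-integers, c = \frac{5}{2} in the evaluable pattern). Its exact value is \frac{315}{2816} \cdot \pi.

First insight: t_0 being \frac{3}{11}, the factor k^2 + 1 cancels (top and bottom), leaving prefactor 3/11.
Consecutive-term ratio: r(k) = 1 * (k-\frac{3}{2}) (k-\frac{1}{2}) / [(k+\frac{5}{2}) (k+1)] - rational in k. x = 1; t_0 = \frac{3}{11}; negate the roots.


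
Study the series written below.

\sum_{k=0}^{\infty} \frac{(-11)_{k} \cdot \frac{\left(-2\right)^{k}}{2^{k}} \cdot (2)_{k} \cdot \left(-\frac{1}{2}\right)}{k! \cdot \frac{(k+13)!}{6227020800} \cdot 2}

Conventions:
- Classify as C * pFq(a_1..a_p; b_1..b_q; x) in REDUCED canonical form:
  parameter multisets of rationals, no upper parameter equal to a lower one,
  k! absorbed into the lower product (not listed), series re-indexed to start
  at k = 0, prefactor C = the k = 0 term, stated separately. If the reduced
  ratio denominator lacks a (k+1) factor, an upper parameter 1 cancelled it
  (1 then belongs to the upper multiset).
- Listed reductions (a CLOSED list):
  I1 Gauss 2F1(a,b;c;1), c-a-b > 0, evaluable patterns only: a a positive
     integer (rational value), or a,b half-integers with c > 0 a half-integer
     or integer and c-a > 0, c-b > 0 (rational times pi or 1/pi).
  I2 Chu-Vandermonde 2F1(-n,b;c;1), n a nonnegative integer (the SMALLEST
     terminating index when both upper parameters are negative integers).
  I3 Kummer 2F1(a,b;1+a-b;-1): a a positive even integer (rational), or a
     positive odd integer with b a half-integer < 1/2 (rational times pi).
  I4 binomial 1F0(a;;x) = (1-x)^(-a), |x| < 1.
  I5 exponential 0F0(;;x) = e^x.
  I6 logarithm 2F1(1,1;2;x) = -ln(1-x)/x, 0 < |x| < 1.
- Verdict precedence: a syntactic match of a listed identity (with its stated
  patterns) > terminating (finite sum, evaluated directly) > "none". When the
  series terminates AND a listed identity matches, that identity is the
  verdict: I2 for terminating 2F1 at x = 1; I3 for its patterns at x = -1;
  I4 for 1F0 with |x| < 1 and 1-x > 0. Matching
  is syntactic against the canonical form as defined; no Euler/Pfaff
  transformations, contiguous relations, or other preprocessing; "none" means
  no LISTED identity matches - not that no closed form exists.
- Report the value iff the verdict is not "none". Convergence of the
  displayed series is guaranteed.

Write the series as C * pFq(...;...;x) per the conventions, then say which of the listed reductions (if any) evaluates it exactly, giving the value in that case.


x = -1 here; the reduced form reads 2F1, upper {-11, 2}, lower {14}, C = -\frac{1}{4}. Verdict: Kummer (I3) matches (x = -1; c = 14 equals 1+a-b for upper {-11, 2}: listed pattern). Sum: -\frac{13}{8}.

The tell: x = -1 and the denominator's factorial ratio (C = -1/4, x = -1) is a lower Pochhammer.
Term ratio: r(k) = -1 * (k-11) (k+2) / [(k+14) (k+1)] ; factor over Q: parameters, x = -1, and C = -\frac{1}{4}.


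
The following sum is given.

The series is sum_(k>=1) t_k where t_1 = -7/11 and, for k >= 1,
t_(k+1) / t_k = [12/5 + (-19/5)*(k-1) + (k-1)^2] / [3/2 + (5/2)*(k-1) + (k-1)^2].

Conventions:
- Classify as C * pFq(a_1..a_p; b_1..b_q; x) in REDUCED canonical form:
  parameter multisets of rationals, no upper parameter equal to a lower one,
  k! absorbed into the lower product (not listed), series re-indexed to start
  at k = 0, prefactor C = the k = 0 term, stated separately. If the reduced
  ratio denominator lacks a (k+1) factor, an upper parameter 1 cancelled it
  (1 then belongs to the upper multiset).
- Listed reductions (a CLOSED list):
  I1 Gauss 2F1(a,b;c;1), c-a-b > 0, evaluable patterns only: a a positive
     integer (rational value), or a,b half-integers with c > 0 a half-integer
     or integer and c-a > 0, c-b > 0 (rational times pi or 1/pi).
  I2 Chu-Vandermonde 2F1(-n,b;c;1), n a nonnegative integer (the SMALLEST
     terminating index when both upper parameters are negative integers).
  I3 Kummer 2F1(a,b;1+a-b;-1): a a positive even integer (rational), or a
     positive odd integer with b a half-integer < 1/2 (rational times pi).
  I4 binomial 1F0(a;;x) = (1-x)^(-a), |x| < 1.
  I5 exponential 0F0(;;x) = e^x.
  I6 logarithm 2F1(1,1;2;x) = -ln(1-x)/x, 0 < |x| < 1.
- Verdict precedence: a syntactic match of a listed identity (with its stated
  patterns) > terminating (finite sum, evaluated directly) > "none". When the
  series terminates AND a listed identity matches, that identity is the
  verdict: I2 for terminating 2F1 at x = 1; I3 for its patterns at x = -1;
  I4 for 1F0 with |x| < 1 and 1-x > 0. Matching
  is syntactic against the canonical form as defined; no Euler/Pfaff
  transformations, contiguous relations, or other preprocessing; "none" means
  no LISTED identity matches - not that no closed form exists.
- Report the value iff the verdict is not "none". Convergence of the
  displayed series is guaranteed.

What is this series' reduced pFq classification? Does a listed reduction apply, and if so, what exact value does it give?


With C = -7/11: the canonical form is 2F1(-3, -4/5; 3/2; 1). Verdict: this is Chu-Vandermonde (I2) (terminating 2F1 at x = 1 with n = 3, b = -4/5, c = 3/2). Exact value: -989/625.

First insight: x = 1 and factor the ratio over Q (C = -7/11): negated roots = parameters.
Adjacent-term ratio: r(k) = 1 * (k-3) (k-4/5) / [(k+3/2) (k+1)] - rational in k. x = 1; t_0 = -7/11; negate the roots.


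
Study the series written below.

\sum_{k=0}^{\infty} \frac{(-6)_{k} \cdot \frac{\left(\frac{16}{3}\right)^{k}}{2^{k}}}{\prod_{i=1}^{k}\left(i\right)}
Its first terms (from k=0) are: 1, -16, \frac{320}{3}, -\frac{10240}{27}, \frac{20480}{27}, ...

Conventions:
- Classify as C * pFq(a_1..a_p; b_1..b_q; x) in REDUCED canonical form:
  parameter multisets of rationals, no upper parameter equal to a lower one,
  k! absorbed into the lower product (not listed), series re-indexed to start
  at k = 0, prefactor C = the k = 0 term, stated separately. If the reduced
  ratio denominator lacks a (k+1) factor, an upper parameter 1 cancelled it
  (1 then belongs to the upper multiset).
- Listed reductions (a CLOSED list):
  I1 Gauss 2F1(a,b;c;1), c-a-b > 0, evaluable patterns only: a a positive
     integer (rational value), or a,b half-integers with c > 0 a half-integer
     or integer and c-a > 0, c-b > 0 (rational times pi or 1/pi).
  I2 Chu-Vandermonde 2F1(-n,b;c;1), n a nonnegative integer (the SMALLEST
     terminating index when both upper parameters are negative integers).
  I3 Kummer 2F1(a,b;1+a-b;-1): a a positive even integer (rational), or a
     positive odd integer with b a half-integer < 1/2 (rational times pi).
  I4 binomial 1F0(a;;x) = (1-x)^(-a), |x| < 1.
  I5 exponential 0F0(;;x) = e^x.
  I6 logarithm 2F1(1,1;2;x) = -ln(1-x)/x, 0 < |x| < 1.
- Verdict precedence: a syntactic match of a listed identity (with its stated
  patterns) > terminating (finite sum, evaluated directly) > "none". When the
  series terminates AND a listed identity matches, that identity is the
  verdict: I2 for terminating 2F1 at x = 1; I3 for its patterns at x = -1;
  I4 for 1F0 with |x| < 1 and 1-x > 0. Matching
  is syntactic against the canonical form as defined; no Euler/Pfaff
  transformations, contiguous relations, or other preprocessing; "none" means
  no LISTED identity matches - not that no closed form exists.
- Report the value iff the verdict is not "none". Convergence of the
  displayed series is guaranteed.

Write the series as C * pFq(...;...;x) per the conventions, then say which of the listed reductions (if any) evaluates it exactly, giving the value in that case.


x = \frac{8}{3} here; the reduced form reads 1F0, upper {-6}, lower {-}, C = 1. Verdict: terminating - upper -6 stops the sum at k = 6; the 7 terms are added exactly. Its exact value is \frac{15625}{729}.

Structural cue: t_0 = 1 here, and the two k-th powers (C = 1, x = 8/3) combine into one argument.
Adjacent-term ratio: r(k) = \frac{8}{3} * (k-6) / [(k+1)] - rational in k. x = \frac{8}{3}; t_0 = 1; negate the roots.


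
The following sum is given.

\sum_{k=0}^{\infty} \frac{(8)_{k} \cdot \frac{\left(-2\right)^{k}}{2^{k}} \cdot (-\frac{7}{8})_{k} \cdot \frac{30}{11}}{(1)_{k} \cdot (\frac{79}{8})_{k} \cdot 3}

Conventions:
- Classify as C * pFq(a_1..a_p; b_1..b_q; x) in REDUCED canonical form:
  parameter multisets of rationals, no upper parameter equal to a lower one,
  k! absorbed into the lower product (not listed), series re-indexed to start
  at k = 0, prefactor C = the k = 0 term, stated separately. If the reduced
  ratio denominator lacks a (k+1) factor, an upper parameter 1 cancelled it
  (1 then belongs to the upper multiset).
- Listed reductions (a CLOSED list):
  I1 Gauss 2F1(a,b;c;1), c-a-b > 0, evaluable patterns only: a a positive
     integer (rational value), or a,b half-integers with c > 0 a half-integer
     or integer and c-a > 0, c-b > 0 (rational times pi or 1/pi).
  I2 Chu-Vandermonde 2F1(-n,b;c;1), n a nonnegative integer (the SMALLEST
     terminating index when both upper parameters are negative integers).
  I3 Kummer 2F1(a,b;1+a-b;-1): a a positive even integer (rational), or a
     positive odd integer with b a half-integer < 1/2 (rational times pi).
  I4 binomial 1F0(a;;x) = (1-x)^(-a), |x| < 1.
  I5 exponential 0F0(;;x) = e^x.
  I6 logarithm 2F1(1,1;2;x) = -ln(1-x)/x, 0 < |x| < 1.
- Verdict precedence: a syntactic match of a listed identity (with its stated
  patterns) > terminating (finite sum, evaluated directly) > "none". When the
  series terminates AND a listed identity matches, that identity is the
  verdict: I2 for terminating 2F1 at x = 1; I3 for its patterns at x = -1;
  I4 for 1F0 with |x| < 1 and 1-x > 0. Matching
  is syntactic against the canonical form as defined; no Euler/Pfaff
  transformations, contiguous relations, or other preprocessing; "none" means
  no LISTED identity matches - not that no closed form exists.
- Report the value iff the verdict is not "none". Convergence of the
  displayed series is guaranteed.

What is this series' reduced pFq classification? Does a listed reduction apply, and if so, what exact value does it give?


This is \frac{10}{11} * 2F1(-\frac{7}{8}, 8; \frac{79}{8}; -1) in reduced canonical form. Verdict at x = -1: Kummer's theorem (I3) matches (x = -1; c = \frac{79}{8} equals 1+a-b for upper {-\frac{7}{8}, 8}: listed pattern). Value: \frac{50055}{32768}.

Key step: from the first term \frac{10}{11}: the constant factors (prefactor 10/11) combine into one prefactor.
Ratio: r(k) = -1 * (k-\frac{7}{8}) (k+8) / [(k+\frac{79}{8}) (k+1)] - rational; roots negated = parameters, x = -1, C = \frac{10}{11}.


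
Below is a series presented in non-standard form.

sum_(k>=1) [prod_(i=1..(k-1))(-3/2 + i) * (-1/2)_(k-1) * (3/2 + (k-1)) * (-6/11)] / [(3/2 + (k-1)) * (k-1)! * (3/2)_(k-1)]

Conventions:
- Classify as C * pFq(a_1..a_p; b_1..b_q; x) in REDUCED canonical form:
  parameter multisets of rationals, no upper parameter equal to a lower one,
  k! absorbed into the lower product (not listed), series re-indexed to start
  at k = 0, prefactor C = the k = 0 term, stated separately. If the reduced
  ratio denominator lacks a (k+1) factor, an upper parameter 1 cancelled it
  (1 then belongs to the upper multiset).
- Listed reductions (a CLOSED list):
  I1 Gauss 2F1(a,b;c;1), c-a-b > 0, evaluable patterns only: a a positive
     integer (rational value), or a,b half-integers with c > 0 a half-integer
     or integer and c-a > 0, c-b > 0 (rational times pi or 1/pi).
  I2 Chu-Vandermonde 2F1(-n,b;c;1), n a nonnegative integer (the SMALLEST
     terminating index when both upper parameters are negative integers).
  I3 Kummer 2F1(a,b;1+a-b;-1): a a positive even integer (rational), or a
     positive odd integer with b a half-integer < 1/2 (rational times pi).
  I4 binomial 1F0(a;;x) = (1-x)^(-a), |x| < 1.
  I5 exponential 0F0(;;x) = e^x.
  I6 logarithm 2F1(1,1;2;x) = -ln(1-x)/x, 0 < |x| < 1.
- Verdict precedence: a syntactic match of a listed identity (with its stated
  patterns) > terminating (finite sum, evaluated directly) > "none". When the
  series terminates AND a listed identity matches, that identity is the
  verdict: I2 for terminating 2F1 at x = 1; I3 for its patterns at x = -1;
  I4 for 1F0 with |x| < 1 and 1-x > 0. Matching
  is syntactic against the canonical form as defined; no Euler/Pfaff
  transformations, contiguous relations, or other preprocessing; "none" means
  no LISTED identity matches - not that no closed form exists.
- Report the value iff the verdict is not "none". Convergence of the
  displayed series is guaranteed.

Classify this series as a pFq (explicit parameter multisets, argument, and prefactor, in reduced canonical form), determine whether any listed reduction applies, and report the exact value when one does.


Classification (C = -6/11): 2F1 with upper {-1/2, -1/2}, lower {3/2}, argument x = 1. Verdict at x = 1: Gauss's theorem I1 (half-integer case) matches (x = 1; upper {-1/2, -1/2} half-integers, c = 3/2 in the evaluable pattern). Exact value: (-9/44) * pi.

First insight: with t_0 = -6/11, k + 3/2 divides numerator and denominator alike; C = -6/11, x = 1 after cancelling.
Consecutive-term ratio: r(k) = 1 * (k-1/2) (k-1/2) / [(k+3/2) (k+1)] - rational in k. x = 1; t_0 = -6/11; negate the roots.


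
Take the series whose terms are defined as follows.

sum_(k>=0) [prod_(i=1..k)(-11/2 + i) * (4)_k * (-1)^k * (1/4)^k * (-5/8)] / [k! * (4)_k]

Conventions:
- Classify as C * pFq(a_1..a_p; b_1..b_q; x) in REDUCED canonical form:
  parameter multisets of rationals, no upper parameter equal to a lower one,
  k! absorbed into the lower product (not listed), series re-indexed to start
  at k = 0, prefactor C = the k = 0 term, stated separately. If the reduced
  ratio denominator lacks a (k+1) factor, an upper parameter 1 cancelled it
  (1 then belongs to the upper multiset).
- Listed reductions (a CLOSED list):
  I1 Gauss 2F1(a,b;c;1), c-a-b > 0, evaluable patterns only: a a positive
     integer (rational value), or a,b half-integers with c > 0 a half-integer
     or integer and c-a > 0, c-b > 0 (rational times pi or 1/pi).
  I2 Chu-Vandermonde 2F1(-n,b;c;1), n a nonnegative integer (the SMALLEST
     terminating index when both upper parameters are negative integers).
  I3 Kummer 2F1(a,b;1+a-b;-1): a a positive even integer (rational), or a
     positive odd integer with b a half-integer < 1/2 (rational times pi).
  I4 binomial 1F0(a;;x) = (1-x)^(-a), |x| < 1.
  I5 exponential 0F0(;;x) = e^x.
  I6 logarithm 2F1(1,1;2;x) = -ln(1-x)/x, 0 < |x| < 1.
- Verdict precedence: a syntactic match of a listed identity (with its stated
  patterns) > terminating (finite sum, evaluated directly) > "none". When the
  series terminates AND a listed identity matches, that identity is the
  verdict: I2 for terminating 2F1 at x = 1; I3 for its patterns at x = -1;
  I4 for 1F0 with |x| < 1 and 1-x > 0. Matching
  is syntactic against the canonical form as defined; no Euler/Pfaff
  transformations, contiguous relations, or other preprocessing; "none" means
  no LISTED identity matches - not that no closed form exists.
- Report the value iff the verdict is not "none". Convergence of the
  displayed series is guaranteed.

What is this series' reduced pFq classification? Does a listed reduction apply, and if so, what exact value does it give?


The series (x = -1/4) is 1F0: upper {-9/2}, lower {-}, prefactor -5/8. Verdict at x = -1/4: binomial (I4) matches (the 1F0 binomial series: exponent 9/2, x = -1/4). Exact value: (-5/8) * (5/4)^(9/2).

The tell: x = (-1/4) and the (-1)^k factor (C = -5/8, x = -1/4) folds into the argument's sign.
Term ratio: r(k) = (-1/4) * (k-9/2) / [(k+1)] - rational in k. x = (-1/4); t_0 = -5/8; negate the roots.


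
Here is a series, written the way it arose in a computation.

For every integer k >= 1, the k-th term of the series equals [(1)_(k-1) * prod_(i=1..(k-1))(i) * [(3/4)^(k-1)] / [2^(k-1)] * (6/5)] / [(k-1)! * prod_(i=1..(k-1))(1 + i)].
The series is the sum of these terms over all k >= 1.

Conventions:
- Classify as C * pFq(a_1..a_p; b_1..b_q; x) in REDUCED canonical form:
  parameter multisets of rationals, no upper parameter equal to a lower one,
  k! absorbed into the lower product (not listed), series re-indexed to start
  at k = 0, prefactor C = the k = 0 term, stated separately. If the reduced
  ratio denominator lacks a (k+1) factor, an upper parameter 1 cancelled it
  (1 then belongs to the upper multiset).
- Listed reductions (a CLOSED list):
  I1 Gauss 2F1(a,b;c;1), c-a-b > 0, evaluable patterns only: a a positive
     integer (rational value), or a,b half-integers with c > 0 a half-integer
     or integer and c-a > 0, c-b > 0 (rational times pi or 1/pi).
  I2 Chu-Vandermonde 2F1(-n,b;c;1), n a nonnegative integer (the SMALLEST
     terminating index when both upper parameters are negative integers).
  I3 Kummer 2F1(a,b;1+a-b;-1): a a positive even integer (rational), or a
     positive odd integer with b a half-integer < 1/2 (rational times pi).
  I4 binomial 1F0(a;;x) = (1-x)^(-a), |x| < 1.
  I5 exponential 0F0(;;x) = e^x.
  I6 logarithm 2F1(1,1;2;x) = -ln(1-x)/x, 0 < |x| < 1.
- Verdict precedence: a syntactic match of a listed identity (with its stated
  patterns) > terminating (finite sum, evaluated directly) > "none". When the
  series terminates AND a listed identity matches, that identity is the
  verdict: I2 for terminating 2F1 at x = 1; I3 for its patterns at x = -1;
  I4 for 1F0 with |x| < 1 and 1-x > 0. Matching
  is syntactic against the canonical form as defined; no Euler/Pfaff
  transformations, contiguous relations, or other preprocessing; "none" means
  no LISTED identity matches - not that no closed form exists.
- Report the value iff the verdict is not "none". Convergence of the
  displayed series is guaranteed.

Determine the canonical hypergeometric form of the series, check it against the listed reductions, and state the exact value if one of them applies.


The series (x = 3/8) is 2F1: upper {1, 1}, lower {2}, prefactor 6/5. Verdict: logarithm (I6) matches (the logarithm: parameters (1,1;2), x = 3/8). Exact value: (-16/5) * ln(5/8).

Key observation: from the first term 6/5: the lower running product (C = 6/5) is a rising factorial.
Adjacent-term ratio: r(k) = (3/8) * (k+1) (k+1) / [(k+2) (k+1)] - rational in k. x = (3/8); t_0 = 6/5; negate the roots.


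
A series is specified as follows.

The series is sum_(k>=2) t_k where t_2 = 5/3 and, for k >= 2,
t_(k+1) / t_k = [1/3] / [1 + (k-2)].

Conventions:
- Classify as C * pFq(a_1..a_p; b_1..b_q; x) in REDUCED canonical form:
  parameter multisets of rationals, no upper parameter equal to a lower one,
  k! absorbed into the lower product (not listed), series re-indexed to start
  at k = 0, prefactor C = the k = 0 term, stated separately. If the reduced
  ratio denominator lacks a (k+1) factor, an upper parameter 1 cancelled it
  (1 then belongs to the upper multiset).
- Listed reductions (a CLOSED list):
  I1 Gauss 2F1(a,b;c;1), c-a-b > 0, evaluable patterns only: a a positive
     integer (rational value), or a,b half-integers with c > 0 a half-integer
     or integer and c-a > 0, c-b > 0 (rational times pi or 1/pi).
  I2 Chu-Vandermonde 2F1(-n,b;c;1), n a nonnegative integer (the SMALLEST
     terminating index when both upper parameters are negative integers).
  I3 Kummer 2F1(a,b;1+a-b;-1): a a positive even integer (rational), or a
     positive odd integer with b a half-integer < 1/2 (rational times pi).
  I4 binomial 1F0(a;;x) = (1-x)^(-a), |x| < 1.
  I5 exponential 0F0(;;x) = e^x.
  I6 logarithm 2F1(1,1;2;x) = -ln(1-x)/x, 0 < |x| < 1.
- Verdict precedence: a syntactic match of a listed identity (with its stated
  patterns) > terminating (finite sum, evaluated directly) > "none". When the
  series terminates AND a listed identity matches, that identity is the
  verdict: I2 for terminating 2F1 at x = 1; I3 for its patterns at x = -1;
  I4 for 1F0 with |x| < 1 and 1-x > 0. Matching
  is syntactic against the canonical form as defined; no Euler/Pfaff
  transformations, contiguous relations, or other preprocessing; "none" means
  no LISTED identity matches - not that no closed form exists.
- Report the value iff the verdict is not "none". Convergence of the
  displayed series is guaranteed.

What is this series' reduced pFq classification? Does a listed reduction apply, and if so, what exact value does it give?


The series (x = 1/3) is 0F0: upper {-}, lower {-}, prefactor 5/3. Verdict: the I5 exponential reduction applies (the 0F0 exponential series at x = 1/3). Value: (5/3) * e^(1/3).

Key step: from the first term 5/3: factor the ratio over Q (C = 5/3): negated roots = parameters.
Ratio: r(k) = (1/3) * 1 / [(k+1)] - rational; roots negated = parameters, x = (1/3), C = 5/3.


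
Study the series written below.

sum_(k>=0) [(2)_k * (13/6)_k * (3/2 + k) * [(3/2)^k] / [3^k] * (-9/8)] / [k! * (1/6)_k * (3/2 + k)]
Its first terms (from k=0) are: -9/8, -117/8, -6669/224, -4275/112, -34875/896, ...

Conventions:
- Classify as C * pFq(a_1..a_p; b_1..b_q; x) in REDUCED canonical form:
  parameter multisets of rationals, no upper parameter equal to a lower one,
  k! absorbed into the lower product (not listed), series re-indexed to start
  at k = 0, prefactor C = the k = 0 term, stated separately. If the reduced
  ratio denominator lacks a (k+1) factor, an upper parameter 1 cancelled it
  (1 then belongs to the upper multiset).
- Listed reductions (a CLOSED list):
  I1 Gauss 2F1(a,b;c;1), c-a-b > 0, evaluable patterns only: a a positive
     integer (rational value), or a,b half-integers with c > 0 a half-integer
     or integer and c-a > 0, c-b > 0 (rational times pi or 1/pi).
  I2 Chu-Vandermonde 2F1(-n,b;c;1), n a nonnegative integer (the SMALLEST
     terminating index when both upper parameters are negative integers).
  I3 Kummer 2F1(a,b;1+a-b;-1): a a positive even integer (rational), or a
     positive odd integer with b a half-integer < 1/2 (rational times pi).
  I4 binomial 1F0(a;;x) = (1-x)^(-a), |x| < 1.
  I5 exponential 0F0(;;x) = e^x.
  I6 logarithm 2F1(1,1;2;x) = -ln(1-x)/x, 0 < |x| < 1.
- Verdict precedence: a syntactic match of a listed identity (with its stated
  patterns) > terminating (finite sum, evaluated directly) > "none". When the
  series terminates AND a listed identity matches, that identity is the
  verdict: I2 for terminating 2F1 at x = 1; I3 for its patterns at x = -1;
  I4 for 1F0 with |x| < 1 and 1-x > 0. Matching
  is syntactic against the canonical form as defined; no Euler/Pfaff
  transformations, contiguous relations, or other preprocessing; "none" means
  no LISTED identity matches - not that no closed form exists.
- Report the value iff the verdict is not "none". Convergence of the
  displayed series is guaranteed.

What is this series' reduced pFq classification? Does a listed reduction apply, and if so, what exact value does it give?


x = 1/2 here; the reduced form reads 2F1, upper {2, 13/6}, lower {1/6}, C = -9/8. Verdict: none. Every listed pattern misses the 2F1 form at 1/2, upper {2, 13/6}.

Structural cue: x = (1/2) and the two k-th powers (C = -9/8, x = 1/2) combine into one argument.
Ratio: r(k) = (1/2) * (k+2) (k+13/6) / [(k+1/6) (k+1)] - rational; roots negated = parameters, x = (1/2), C = -9/8.


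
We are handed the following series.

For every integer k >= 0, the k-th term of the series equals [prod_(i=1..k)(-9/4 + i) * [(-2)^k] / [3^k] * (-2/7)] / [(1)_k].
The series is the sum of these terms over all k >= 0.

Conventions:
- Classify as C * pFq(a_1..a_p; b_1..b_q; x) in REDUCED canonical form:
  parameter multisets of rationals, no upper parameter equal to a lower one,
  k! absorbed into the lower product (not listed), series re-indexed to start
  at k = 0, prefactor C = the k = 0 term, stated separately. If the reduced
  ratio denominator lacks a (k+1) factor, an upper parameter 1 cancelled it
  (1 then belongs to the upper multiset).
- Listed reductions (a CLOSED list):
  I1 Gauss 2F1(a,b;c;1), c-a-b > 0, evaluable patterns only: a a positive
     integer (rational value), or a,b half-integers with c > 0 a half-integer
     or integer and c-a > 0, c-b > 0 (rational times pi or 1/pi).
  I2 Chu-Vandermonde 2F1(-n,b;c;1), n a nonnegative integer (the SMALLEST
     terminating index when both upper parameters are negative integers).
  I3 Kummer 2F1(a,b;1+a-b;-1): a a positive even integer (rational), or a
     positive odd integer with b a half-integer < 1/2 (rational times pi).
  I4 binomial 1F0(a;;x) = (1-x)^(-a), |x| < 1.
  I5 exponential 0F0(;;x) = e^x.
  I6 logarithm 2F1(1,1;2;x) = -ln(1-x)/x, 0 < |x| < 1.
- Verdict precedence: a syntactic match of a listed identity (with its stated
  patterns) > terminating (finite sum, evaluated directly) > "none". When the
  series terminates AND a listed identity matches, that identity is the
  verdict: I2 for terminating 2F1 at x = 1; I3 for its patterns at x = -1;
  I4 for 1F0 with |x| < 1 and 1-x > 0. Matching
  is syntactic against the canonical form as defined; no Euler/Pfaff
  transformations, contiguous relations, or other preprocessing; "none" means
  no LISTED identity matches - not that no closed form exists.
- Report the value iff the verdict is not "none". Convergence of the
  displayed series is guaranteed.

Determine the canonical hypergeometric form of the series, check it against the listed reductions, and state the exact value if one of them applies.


Canonical form: C = -2/7 times 1F0 with upper {-5/4}, lower {-}, x = -2/3. Verdict at x = -2/3: binomial (I4) matches (the 1F0 binomial series: exponent 5/4, x = -2/3). Hence: (-2/7) * (5/3)^(5/4).

Key step: x = (-2/3) and the running product (C = -2/7) telescopes to a rising factorial.
Consecutive-term ratio: r(k) = (-2/3) * (k-5/4) / [(k+1)] - rational in k. x = (-2/3); t_0 = -2/7; negate the roots.


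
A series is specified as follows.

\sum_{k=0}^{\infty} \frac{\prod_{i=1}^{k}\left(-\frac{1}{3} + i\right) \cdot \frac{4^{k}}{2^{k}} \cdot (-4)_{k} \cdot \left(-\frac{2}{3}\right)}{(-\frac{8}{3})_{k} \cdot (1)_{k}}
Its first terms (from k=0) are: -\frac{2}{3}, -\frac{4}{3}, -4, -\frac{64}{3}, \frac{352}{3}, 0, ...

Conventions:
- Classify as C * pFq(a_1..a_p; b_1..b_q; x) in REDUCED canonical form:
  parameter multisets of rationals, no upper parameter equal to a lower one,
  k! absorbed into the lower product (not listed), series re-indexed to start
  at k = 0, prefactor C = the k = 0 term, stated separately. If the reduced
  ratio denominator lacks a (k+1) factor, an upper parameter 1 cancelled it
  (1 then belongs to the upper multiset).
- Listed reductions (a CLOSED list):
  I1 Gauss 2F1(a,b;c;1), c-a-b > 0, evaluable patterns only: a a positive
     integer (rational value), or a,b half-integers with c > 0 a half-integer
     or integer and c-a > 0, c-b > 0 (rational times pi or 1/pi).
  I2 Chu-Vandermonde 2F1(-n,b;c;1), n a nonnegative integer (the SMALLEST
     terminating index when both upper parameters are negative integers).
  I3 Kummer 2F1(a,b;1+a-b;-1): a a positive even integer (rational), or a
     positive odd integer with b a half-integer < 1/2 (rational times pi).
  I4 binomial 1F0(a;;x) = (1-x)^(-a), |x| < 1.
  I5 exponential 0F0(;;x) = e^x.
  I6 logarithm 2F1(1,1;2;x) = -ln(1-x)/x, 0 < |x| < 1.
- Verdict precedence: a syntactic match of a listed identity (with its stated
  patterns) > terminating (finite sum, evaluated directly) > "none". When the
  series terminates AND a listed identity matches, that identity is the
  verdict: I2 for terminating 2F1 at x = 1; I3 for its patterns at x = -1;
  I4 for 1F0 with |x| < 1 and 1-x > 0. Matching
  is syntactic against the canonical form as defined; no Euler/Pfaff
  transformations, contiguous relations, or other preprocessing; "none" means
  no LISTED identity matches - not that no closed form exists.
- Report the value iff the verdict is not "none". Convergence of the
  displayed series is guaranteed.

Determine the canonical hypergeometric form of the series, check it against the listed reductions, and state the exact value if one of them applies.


Canonical form: C = -\frac{2}{3} times 2F1 with upper {-4, \frac{2}{3}}, lower {-\frac{8}{3}}, x = 2. Verdict: terminating. (-4)_k vanishes past k = 4, leaving a 5-term sum, computed directly. Its exact value is 90.

Structural cue: x = 2 and the running product (prefactor -2/3) telescopes to a rising factorial.
Ratio: r(k) = 2 * (k-4) (k+\frac{2}{3}) / [(k-\frac{8}{3}) (k+1)] - rational in k. x = 2; t_0 = -\frac{2}{3}; negate the roots.


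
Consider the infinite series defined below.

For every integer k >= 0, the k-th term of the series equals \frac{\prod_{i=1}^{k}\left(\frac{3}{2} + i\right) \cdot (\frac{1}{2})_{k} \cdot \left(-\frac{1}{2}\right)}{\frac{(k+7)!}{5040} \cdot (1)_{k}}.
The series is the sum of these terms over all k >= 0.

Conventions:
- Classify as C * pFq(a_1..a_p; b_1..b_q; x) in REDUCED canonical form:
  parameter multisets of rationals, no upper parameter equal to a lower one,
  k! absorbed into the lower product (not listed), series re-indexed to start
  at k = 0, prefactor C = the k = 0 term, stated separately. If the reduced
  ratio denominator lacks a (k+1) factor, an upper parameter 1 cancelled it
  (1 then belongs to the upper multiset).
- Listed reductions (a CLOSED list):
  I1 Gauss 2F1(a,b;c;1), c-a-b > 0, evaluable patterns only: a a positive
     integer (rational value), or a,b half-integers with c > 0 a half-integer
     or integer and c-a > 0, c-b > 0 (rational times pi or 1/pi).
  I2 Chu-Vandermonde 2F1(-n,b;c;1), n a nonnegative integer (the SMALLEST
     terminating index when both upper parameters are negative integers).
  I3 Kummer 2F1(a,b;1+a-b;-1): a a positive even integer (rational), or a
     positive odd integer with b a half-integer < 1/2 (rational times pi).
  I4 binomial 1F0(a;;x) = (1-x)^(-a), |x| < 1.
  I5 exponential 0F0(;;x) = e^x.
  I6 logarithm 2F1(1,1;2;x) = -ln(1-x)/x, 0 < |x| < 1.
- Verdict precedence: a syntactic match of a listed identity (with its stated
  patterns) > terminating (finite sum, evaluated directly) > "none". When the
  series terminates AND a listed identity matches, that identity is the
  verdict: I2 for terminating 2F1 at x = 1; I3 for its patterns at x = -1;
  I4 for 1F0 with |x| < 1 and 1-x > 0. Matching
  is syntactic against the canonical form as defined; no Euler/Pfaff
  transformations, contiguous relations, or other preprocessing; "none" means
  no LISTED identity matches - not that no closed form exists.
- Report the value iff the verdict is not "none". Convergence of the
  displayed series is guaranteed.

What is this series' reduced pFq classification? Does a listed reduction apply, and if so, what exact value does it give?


This is -\frac{1}{2} * 2F1(\frac{1}{2}, \frac{5}{2}; 8; 1) in reduced canonical form. Verdict: Gauss's theorem I1 (half-integer case) applies (x = 1; upper {\frac{1}{2}, \frac{5}{2}} half-integers, c = 8 in the evaluable pattern). Hence: \left(-\frac{262144}{135135}\right) / \pi.

Key step: from the first term -\frac{1}{2}: (1)_k (C = -1/2, x = 1) is k! itself.
Consecutive-term ratio: r(k) = 1 * (k+\frac{1}{2}) (k+\frac{5}{2}) / [(k+8) (k+1)] - rational; roots negated = parameters, x = 1, C = -\frac{1}{2}.


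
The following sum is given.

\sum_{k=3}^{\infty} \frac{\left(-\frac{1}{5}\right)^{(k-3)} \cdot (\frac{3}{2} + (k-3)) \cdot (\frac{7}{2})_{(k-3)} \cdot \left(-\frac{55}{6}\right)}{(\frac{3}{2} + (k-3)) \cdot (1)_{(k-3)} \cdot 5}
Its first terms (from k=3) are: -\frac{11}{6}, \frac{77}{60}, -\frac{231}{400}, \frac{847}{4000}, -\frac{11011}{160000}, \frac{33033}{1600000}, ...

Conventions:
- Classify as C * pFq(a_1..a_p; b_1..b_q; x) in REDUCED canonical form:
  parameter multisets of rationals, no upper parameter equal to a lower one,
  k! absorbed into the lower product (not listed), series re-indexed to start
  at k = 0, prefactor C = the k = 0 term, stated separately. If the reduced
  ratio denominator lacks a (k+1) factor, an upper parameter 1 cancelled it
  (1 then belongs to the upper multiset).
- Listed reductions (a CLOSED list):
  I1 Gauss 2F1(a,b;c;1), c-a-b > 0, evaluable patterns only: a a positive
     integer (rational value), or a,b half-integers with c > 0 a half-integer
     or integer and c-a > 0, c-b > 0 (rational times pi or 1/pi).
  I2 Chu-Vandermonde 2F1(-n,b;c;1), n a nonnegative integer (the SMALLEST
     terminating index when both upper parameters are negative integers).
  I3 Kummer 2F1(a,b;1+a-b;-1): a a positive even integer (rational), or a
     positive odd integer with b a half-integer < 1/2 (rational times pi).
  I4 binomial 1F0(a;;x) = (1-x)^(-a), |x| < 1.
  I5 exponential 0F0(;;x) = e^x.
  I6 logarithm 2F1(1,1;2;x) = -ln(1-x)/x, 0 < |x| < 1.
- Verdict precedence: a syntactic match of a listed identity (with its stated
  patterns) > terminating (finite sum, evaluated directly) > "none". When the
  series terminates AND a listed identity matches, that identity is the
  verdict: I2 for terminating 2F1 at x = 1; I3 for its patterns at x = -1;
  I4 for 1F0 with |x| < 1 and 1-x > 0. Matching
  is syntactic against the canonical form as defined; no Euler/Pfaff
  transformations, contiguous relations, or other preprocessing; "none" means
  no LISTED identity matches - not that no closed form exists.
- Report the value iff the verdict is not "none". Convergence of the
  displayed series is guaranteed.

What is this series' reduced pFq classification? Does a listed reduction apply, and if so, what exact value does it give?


The tell: t_0 = -\frac{11}{6} here, and (1)_k (C = -11/6, x = -1/5) is k! itself.
Ratio: r(k) = -\frac{1}{5} * (k+\frac{7}{2}) / [(k+1)] - rational; roots negated = parameters, x = -\frac{1}{5}, C = -\frac{11}{6}.

The series (x = -\frac{1}{5}) is 1F0: upper {\frac{7}{2}}, lower {-}, prefactor -\frac{11}{6}. Verdict at x = -\frac{1}{5}: binomial (I4) matches (the 1F0 binomial series: exponent -7/2, x = -\frac{1}{5}). Exact value: \left(-\frac{11}{6}\right) \cdot \left(\frac{6}{5}\right)^{-\frac{7}{2}}.
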